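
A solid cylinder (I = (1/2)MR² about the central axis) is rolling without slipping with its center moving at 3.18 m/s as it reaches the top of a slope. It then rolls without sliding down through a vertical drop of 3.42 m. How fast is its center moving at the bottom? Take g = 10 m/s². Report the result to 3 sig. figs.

Here I = (1/2)MR², so the shape factor k = I/(MR²) = 0.5.
Pure rolling means v = ωR; then KE = ½Mv² + ½I(v/R)² = ½(1+k)Mv² = (3/4)Mv².
Energy conservation: (3/4)Mv₀² + Mgh = (3/4)Mv², so v² = v₀² + 2gh/(1+k).
v = √(3.18² + 2×10×3.42/1.5) = √55.71 ≈ 7.46 m/s.

v ≈ 7.46 m/s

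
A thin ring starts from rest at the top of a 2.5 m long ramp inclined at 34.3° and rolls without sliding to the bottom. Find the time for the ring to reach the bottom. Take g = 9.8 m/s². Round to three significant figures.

For this body I = MR², i.e. k = I/(MR²) = 1.
Along the incline Mg sinθ − f = Ma, and torque about the center fR = Iα = kMR²(a/R) gives f = kMa.
Hence a = g sinθ/(1+k) = 9.8×sin34.3°/2 = 2.761 m/s².
With constant a from rest, t = √(2L/a) = √(2·2.5/2.761) ≈ 1.35 s.

t ≈ 1.35 s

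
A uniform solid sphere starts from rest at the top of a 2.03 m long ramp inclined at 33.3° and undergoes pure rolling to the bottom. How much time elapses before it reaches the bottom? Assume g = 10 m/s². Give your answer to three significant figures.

With I = (2/5)MR², the ratio k = I/(MR²) is 0.4.
Along the incline Mg sinθ − f = Ma, and torque about the center fR = Iα = kMR²(a/R) gives f = kMa.
Hence a = g sinθ/(1+k) = 10×sin33.3°/1.4 = 3.922 m/s².
With constant a from rest, t = √(2L/a) = √(2·2.03/3.922) ≈ 1.02 s.

t ≈ 1.02 s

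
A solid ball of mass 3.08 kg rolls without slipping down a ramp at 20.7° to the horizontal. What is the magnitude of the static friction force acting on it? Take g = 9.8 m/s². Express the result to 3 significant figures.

The moment of inertia is (2/5)MR², giving k ≡ I/(MR²) = 0.4.
Translational: Mg sinθ − f = Ma. Rotational about the CM: fR = Iα = kMRa, so f = kMa.
Combining, a = g sinθ/(1+k) and f = kMa = kMg sinθ/(1+k).
f = 0.4 × 3.08 × 9.8 × sin20.7° / 1.4 ≈ 3.05 N.

f ≈ 3.05 N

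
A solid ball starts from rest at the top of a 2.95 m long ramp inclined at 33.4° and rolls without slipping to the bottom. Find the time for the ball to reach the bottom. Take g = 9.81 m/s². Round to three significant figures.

Here I = (2/5)MR², so the shape factor k = I/(MR²) = 0.4.
Translational: Mg sinθ − f = Ma. Rotational about the CM: fR = Iα = kMRa, so f = kMa.
Hence a = g sinθ/(1+k) = 9.81×sin33.4°/1.4 = 3.857 m/s².
Starting from rest, L = ½at², so t = √(2L/a) = √(2×2.95/3.857) ≈ 1.24 s.

t ≈ 1.24 s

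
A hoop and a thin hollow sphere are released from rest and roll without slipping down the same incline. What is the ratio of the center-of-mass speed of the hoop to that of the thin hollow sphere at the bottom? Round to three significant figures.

v_ratio ≈ 0.913

Each satisfies Mgh = ½(1+k)Mv² with k = I/(MR²), so v ∝ 1/√(1+k).
For the hoop k = 1; for the thin hollow sphere k = 2/3.
v₁/v₂ = √((1+k₂)/(1+k₁)) = √(1.667/2) ≈ 0.913.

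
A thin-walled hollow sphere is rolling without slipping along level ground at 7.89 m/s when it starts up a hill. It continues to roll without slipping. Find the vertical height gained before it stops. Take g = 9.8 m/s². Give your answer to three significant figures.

h ≈ 5.29 m

With I = (2/3)MR², the ratio k = I/(MR²) is 2/3.
Pure rolling means v = ωR; then KE = ½Mv² + ½I(v/R)² = ½(1+k)Mv² = (5/6)Mv².
All of this converts to potential energy at the highest point: (5/6)Mv₀² = Mgh.
Thus h = (1+k)v₀²/(2g) = 1.667 × 7.89² / (2 × 9.8) ≈ 5.29 m.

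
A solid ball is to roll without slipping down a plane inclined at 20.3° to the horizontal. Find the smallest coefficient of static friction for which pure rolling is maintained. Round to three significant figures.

For this body I = (2/5)MR², i.e. k = I/(MR²) = 0.4.
Along the incline Mg sinθ − f = Ma, and torque about the center fR = Iα = kMR²(a/R) gives f = kMa.
These give a = g sinθ/(1+k) and the required friction f = kMg sinθ/(1+k).
The normal force is N = Mg cosθ, so μ_min = f/N = k tanθ/(1+k).
μ_min = 0.4 × tan20.3° / 1.4 ≈ 0.106.

μ_min ≈ 0.106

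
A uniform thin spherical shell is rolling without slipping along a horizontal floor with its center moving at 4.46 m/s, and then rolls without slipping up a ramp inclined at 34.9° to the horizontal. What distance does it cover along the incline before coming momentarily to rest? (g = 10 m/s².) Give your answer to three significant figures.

For this body I = (2/3)MR², i.e. k = I/(MR²) = 2/3.
The rolling condition ω = v/R makes the rotational term ½I(v/R)² = ½kMv², so KE_total = ½(1+k)Mv² = (5/6)Mv².
Setting this equal to Mgh gives the vertical rise h = (1+k)v₀²/(2g) = 1.667×4.46²/(2×10) = 1.658 m.
The distance along the slope is d = h/sinθ = 1.658/sin34.9° ≈ 2.90 m.

d ≈ 2.90 m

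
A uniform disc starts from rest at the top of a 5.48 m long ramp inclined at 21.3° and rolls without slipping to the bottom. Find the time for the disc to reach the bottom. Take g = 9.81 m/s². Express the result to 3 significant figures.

t ≈ 2.15 s

With I = (1/2)MR², the ratio k = I/(MR²) is 0.5.
Newton's second law down the slope: Mg sinθ − f = Ma. The torque equation fR = Iα (with α = a/R) gives f = kMa.
Hence a = g sinθ/(1+k) = 9.81×sin21.3°/1.5 = 2.376 m/s².
With constant a from rest, t = √(2L/a) = √(2·5.48/2.376) ≈ 2.15 s.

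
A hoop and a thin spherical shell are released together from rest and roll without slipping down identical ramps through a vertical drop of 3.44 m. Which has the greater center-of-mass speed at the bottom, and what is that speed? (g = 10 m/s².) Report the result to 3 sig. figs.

the thin spherical shell, at v ≈ 6.42 m/s

For rolling without slipping, Mgh = ½(1+k)Mv² where k = I/(MR²), so v = √(2gh/(1+k)).
Hoop: k = 1, giving v = √(2×10×3.44/2) = 5.865 m/s.
Thin spherical shell: k = 2/3, giving v = √(2×10×3.44/1.667) = 6.425 m/s.
The smaller k wins: the thin spherical shell, at ≈ 6.42 m/s.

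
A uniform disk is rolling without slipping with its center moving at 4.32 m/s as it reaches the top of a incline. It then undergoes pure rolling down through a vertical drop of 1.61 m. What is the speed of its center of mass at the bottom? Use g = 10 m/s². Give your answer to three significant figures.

Here I = (1/2)MR², so the shape factor k = I/(MR²) = 0.5.
The rolling condition ω = v/R makes the rotational term ½I(v/R)² = ½kMv², so KE_total = ½(1+k)Mv² = (3/4)Mv².
Energy conservation: (3/4)Mv₀² + Mgh = (3/4)Mv², so v² = v₀² + 2gh/(1+k).
v = √(4.32² + 2×10×1.61/1.5) = √40.13 ≈ 6.33 m/s.

v ≈ 6.33 m/s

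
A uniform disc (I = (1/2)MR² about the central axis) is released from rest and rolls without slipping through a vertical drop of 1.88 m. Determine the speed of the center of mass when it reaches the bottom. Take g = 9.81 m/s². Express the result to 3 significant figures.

v ≈ 4.96 m/s

The moment of inertia is (1/2)MR², giving k ≡ I/(MR²) = 0.5.
The rolling condition ω = v/R makes the rotational term ½I(v/R)² = ½kMv², so KE_total = ½(1+k)Mv² = (3/4)Mv².
Energy conservation: Mgh = (3/4)Mv², so v = √(2gh/(1+k)) = √(2 × 9.81 × 1.88 / 1.5) ≈ 4.96 m/s.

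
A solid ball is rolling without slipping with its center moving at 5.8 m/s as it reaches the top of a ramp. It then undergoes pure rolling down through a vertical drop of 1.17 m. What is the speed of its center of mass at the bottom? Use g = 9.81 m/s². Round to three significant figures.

With I = (2/5)MR², the ratio k = I/(MR²) is 0.4.
The rolling condition ω = v/R makes the rotational term ½I(v/R)² = ½kMv², so KE_total = ½(1+k)Mv² = (7/10)Mv².
Energy conservation: (7/10)Mv₀² + Mgh = (7/10)Mv², so v² = v₀² + 2gh/(1+k).
v = √(5.8² + 2×9.81×1.17/1.4) = √50.04 ≈ 7.07 m/s.

v ≈ 7.07 m/s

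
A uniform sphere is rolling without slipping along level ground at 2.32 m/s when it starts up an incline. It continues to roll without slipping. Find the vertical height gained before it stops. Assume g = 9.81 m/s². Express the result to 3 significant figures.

With I = (2/5)MR², the ratio k = I/(MR²) is 0.4.
Rolling without slipping gives ω = v/R, so the total kinetic energy is ½Mv² + ½Iω² = ½(1+k)Mv² = (7/10)Mv².
At the top the kinetic energy is zero, so (7/10)Mv₀² = Mgh.
Thus h = (1+k)v₀²/(2g) = 1.4 × 2.32² / (2 × 9.81) ≈ 0.384 m.

h ≈ 0.384 m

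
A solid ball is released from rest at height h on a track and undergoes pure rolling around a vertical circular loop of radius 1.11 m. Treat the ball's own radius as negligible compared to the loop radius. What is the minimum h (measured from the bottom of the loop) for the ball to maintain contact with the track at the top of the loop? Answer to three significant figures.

Here I = (2/5)MR², so the shape factor k = I/(MR²) = 0.4.
At the top, contact is just lost when gravity alone supplies the centripetal force: Mg = Mv_top²/r, i.e. v_top² = gr.
With ω = v/R, the kinetic energy at speed v is ½(1+k)Mv² = (7/10)Mv².
Energy conservation from release (height h) to the top (height 2r): Mgh = Mg(2r) + (7/10)M·gr.
Thus h_min = 2r + (1+k)r/2 = r(2 + 1.4/2) = 1.11 × 2.7 ≈ 3.00 m.

h_min ≈ 3.00 m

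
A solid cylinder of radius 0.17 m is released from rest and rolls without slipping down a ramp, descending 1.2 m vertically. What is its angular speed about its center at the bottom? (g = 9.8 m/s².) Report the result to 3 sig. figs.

For this body I = (1/2)MR², i.e. k = I/(MR²) = 0.5.
Pure rolling means v = ωR; then KE = ½Mv² + ½I(v/R)² = ½(1+k)Mv² = (3/4)Mv².
Energy conservation Mgh = ½(1+k)Mv² gives v = √(2gh/(1+k)) = √(2 × 9.8 × 1.2 / 1.5) = 3.96 m/s.
Then ω = v/R = 3.96 / 0.17 ≈ 23.3 rad/s.

ω ≈ 23.3 rad/s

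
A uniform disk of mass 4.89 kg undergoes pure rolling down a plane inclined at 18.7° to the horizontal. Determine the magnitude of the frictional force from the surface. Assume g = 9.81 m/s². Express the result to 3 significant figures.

The moment of inertia is (1/2)MR², giving k ≡ I/(MR²) = 0.5.
Newton's second law down the slope: Mg sinθ − f = Ma. The torque equation fR = Iα (with α = a/R) gives f = kMa.
Combining, a = g sinθ/(1+k) and f = kMa = kMg sinθ/(1+k).
f = 0.5 × 4.89 × 9.81 × sin18.7° / 1.5 ≈ 5.13 N.

f ≈ 5.13 N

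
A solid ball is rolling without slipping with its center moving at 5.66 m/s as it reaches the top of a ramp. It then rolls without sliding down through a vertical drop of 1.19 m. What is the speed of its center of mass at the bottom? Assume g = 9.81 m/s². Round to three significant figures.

v ≈ 6.98 m/s

Here I = (2/5)MR², so the shape factor k = I/(MR²) = 0.4.
Rolling without slipping gives ω = v/R, so the total kinetic energy is ½Mv² + ½Iω² = ½(1+k)Mv² = (7/10)Mv².
Energy conservation: (7/10)Mv₀² + Mgh = (7/10)Mv², so v² = v₀² + 2gh/(1+k).
v = √(5.66² + 2×9.81×1.19/1.4) = √48.71 ≈ 6.98 m/s.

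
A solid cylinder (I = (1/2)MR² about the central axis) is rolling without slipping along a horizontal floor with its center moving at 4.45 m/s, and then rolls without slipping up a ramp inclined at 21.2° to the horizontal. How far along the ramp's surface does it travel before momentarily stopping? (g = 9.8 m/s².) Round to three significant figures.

Here I = (1/2)MR², so the shape factor k = I/(MR²) = 0.5.
Pure rolling means v = ωR; then KE = ½Mv² + ½I(v/R)² = ½(1+k)Mv² = (3/4)Mv².
Setting this equal to Mgh gives the vertical rise h = (1+k)v₀²/(2g) = 1.5×4.45²/(2×9.8) = 1.515 m.
Along the incline, d = h/sinθ = 1.515/sin21.2° ≈ 4.19 m.

d ≈ 4.19 m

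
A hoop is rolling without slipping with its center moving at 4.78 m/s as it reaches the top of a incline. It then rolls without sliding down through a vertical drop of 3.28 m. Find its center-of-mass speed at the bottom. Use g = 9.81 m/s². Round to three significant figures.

For this body I = MR², i.e. k = I/(MR²) = 1.
Pure rolling means v = ωR; then KE = ½Mv² + ½I(v/R)² = ½(1+k)Mv² = Mv².
Energy conservation: Mv₀² + Mgh = Mv², so v² = v₀² + 2gh/(1+k).
v = √(4.78² + 2×9.81×3.28/2) = √55.03 ≈ 7.42 m/s.

v ≈ 7.42 m/s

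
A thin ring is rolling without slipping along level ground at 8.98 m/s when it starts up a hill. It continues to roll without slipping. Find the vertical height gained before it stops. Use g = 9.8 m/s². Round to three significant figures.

For this body I = MR², i.e. k = I/(MR²) = 1.
Pure rolling means v = ωR; then KE = ½Mv² + ½I(v/R)² = ½(1+k)Mv² = Mv².
At the top the kinetic energy is zero, so Mv₀² = Mgh.
Thus h = (1+k)v₀²/(2g) = 2 × 8.98² / (2 × 9.8) ≈ 8.23 m.

h ≈ 8.23 m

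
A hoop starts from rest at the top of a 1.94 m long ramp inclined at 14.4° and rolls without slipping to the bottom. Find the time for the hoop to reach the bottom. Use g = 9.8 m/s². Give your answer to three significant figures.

For this body I = MR², i.e. k = I/(MR²) = 1.
Translational: Mg sinθ − f = Ma. Rotational about the CM: fR = Iα = kMRa, so f = kMa.
Hence a = g sinθ/(1+k) = 9.8×sin14.4°/2 = 1.219 m/s².
Starting from rest, L = ½at², so t = √(2L/a) = √(2×1.94/1.219) ≈ 1.78 s.

t ≈ 1.78 s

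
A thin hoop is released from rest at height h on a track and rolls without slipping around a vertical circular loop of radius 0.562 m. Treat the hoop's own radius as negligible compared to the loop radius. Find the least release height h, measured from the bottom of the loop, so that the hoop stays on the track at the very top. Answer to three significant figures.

h_min ≈ 1.69 m

Here I = MR², so the shape factor k = I/(MR²) = 1.
At the top, contact is just lost when gravity alone supplies the centripetal force: Mg = Mv_top²/r, i.e. v_top² = gr.
With ω = v/R, the kinetic energy at speed v is ½(1+k)Mv² = Mv².
Energy conservation from release (height h) to the top (height 2r): Mgh = Mg(2r) + M·gr.
Thus h_min = 2r + (1+k)r/2 = r(2 + 2/2) = 0.562 × 3 ≈ 1.69 m.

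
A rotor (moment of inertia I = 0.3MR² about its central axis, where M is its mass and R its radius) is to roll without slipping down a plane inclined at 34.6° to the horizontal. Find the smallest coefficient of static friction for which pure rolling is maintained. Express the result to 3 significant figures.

The moment of inertia is 0.3MR², giving k ≡ I/(MR²) = 0.3.
Along the incline Mg sinθ − f = Ma, and torque about the center fR = Iα = kMR²(a/R) gives f = kMa.
These give a = g sinθ/(1+k) and the required friction f = kMg sinθ/(1+k).
The normal force is N = Mg cosθ, so μ_min = f/N = k tanθ/(1+k).
μ_min = 0.3 × tan34.6° / 1.3 ≈ 0.159.

μ_min ≈ 0.159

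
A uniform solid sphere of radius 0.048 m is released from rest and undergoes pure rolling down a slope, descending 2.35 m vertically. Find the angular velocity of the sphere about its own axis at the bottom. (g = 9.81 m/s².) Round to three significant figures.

With I = (2/5)MR², the ratio k = I/(MR²) is 0.4.
The rolling condition ω = v/R makes the rotational term ½I(v/R)² = ½kMv², so KE_total = ½(1+k)Mv² = (7/10)Mv².
Energy conservation Mgh = ½(1+k)Mv² gives v = √(2gh/(1+k)) = √(2 × 9.81 × 2.35 / 1.4) = 5.739 m/s.
Then ω = v/R = 5.739 / 0.048 ≈ 120 rad/s.

ω ≈ 120 rad/s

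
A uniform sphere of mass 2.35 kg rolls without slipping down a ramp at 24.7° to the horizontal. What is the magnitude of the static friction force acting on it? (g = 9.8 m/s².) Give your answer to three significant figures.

f ≈ 2.75 N

With I = (2/5)MR², the ratio k = I/(MR²) is 0.4.
Newton's second law down the slope: Mg sinθ − f = Ma. The torque equation fR = Iα (with α = a/R) gives f = kMa.
Combining, a = g sinθ/(1+k) and f = kMa = kMg sinθ/(1+k).
f = 0.4 × 2.35 × 9.8 × sin24.7° / 1.4 ≈ 2.75 N.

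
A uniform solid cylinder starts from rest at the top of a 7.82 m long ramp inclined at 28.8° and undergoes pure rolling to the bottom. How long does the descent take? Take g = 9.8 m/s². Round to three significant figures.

t ≈ 2.23 s

Here I = (1/2)MR², so the shape factor k = I/(MR²) = 0.5.
Translational: Mg sinθ − f = Ma. Rotational about the CM: fR = Iα = kMRa, so f = kMa.
Hence a = g sinθ/(1+k) = 9.8×sin28.8°/1.5 = 3.147 m/s².
With constant a from rest, t = √(2L/a) = √(2·7.82/3.147) ≈ 2.23 s.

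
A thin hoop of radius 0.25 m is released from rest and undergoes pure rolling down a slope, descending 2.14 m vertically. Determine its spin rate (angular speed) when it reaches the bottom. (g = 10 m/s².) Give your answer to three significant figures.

ω ≈ 18.5 rad/s

Here I = MR², so the shape factor k = I/(MR²) = 1.
Rolling without slipping gives ω = v/R, so the total kinetic energy is ½Mv² + ½Iω² = ½(1+k)Mv² = Mv².
Energy conservation Mgh = ½(1+k)Mv² gives v = √(2gh/(1+k)) = √(2 × 10 × 2.14 / 2) = 4.626 m/s.
The angular speed follows from ω = v/R = 4.626/0.25 ≈ 18.5 rad/s.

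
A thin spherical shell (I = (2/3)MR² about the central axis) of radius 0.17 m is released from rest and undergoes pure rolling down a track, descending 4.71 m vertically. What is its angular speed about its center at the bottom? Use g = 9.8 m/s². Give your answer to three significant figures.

Here I = (2/3)MR², so the shape factor k = I/(MR²) = 2/3.
Pure rolling means v = ωR; then KE = ½Mv² + ½I(v/R)² = ½(1+k)Mv² = (5/6)Mv².
Energy conservation Mgh = ½(1+k)Mv² gives v = √(2gh/(1+k)) = √(2 × 9.8 × 4.71 / 1.667) = 7.442 m/s.
Then ω = v/R = 7.442 / 0.17 ≈ 43.8 rad/s.

ω ≈ 43.8 rad/s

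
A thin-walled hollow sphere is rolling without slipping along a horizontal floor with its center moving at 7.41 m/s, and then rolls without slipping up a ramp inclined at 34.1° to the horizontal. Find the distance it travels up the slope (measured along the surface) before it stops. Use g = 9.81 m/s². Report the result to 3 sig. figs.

d ≈ 8.32 m

The moment of inertia is (2/3)MR², giving k ≡ I/(MR²) = 2/3.
Since it rolls without slipping, ω = v/R and KE = ½Mv² + ½Iω² = ½(1+k)Mv² = (5/6)Mv².
Setting this equal to Mgh gives the vertical rise h = (1+k)v₀²/(2g) = 1.667×7.41²/(2×9.81) = 4.664 m.
The distance along the slope is d = h/sinθ = 4.664/sin34.1° ≈ 8.32 m.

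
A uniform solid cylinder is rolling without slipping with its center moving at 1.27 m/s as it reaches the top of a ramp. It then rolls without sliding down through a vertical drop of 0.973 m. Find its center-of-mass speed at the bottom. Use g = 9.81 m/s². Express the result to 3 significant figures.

v ≈ 3.79 m/s

The moment of inertia is (1/2)MR², giving k ≡ I/(MR²) = 0.5.
Rolling without slipping gives ω = v/R, so the total kinetic energy is ½Mv² + ½Iω² = ½(1+k)Mv² = (3/4)Mv².
Energy conservation: (3/4)Mv₀² + Mgh = (3/4)Mv², so v² = v₀² + 2gh/(1+k).
v = √(1.27² + 2×9.81×0.973/1.5) = √14.34 ≈ 3.79 m/s.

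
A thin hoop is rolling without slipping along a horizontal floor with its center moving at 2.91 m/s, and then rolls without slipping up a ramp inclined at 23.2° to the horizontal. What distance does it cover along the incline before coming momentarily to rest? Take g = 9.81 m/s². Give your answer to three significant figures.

d ≈ 2.19 m

Here I = MR², so the shape factor k = I/(MR²) = 1.
Rolling without slipping gives ω = v/R, so the total kinetic energy is ½Mv² + ½Iω² = ½(1+k)Mv² = Mv².
Setting this equal to Mgh gives the vertical rise h = (1+k)v₀²/(2g) = 2×2.91²/(2×9.81) = 0.8632 m.
The distance along the slope is d = h/sinθ = 0.8632/sin23.2° ≈ 2.19 m.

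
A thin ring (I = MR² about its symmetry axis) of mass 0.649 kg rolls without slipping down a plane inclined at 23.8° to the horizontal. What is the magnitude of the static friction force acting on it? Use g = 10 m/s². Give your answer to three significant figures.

With I = MR², the ratio k = I/(MR²) is 1.
Translational: Mg sinθ − f = Ma. Rotational about the CM: fR = Iα = kMRa, so f = kMa.
Combining, a = g sinθ/(1+k) and f = kMa = kMg sinθ/(1+k).
f = 1 × 0.649 × 10 × sin23.8° / 2 ≈ 1.31 N.

f ≈ 1.31 N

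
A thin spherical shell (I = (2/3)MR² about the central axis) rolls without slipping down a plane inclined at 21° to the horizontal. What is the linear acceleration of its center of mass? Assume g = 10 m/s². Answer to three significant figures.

a ≈ 2.15 m/s²

For this body I = (2/3)MR², i.e. k = I/(MR²) = 2/3.
Along the incline Mg sinθ − f = Ma, and torque about the center fR = Iα = kMR²(a/R) gives f = kMa.
Eliminating f: Mg sinθ = (1+k)Ma, so a = g sinθ/(1+k) = 10 × sin21° / 1.667 ≈ 2.15 m/s².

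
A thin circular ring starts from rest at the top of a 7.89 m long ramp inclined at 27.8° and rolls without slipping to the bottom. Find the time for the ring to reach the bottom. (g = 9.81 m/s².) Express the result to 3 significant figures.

Here I = MR², so the shape factor k = I/(MR²) = 1.
Along the incline Mg sinθ − f = Ma, and torque about the center fR = Iα = kMR²(a/R) gives f = kMa.
Hence a = g sinθ/(1+k) = 9.81×sin27.8°/2 = 2.288 m/s².
Starting from rest, L = ½at², so t = √(2L/a) = √(2×7.89/2.288) ≈ 2.63 s.

t ≈ 2.63 s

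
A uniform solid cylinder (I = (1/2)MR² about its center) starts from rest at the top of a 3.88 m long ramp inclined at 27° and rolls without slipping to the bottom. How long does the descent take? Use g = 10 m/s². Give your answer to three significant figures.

The moment of inertia is (1/2)MR², giving k ≡ I/(MR²) = 0.5.
Translational: Mg sinθ − f = Ma. Rotational about the CM: fR = Iα = kMRa, so f = kMa.
Hence a = g sinθ/(1+k) = 10×sin27°/1.5 = 3.027 m/s².
Starting from rest, L = ½at², so t = √(2L/a) = √(2×3.88/3.027) ≈ 1.60 s.

t ≈ 1.60 s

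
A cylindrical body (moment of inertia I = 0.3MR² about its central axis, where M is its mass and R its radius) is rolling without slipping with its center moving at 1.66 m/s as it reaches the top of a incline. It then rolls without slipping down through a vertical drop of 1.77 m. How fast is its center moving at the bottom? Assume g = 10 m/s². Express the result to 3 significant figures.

Here I = 0.3MR², so the shape factor k = I/(MR²) = 0.3.
Rolling without slipping gives ω = v/R, so the total kinetic energy is ½Mv² + ½Iω² = ½(1+k)Mv² = (13/20)Mv².
Conserving energy between top and bottom: (13/20)Mv² = (13/20)Mv₀² + Mgh, hence v² = v₀² + 2gh/(1+k).
v = √(1.66² + 2×10×1.77/1.3) = √29.99 ≈ 5.48 m/s.

v ≈ 5.48 m/s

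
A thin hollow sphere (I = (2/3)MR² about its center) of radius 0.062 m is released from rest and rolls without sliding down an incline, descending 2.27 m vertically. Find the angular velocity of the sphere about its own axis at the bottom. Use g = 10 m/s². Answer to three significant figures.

ω ≈ 84.2 rad/s

Here I = (2/3)MR², so the shape factor k = I/(MR²) = 2/3.
Rolling without slipping gives ω = v/R, so the total kinetic energy is ½Mv² + ½Iω² = ½(1+k)Mv² = (5/6)Mv².
Energy conservation Mgh = ½(1+k)Mv² gives v = √(2gh/(1+k)) = √(2 × 10 × 2.27 / 1.667) = 5.219 m/s.
The angular speed follows from ω = v/R = 5.219/0.062 ≈ 84.2 rad/s.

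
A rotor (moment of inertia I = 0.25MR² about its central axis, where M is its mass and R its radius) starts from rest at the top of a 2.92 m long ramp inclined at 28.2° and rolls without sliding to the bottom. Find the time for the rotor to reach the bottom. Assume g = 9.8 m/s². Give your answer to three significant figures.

t ≈ 1.26 s

For this body I = 0.25MR², i.e. k = I/(MR²) = 0.25.
Translational: Mg sinθ − f = Ma. Rotational about the CM: fR = Iα = kMRa, so f = kMa.
Hence a = g sinθ/(1+k) = 9.8×sin28.2°/1.25 = 3.705 m/s².
Starting from rest, L = ½at², so t = √(2L/a) = √(2×2.92/3.705) ≈ 1.26 s.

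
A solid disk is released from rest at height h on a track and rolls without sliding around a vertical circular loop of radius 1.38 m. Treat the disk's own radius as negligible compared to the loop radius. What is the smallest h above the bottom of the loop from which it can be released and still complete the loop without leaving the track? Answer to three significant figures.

For this body I = (1/2)MR², i.e. k = I/(MR²) = 0.5.
At the top of the loop, the minimum-contact condition is Mg = Mv_top²/r, so v_top² = gr.
With ω = v/R, the kinetic energy at speed v is ½(1+k)Mv² = (3/4)Mv².
Energy conservation from release (height h) to the top (height 2r): Mgh = Mg(2r) + (3/4)M·gr.
Thus h_min = 2r + (1+k)r/2 = r(2 + 1.5/2) = 1.38 × 2.75 ≈ 3.80 m.

h_min ≈ 3.80 m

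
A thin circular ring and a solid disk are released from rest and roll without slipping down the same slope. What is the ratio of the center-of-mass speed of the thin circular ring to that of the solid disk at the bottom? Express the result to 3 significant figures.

v_ratio ≈ 0.866

Each satisfies Mgh = ½(1+k)Mv² with k = I/(MR²), so v ∝ 1/√(1+k).
For the thin circular ring k = 1; for the solid disk k = 0.5.
v₁/v₂ = √((1+k₂)/(1+k₁)) = √(1.5/2) ≈ 0.866.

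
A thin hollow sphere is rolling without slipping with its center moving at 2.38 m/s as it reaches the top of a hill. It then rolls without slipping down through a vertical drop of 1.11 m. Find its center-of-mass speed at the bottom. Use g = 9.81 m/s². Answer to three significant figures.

With I = (2/3)MR², the ratio k = I/(MR²) is 2/3.
Since it rolls without slipping, ω = v/R and KE = ½Mv² + ½Iω² = ½(1+k)Mv² = (5/6)Mv².
Energy conservation: (5/6)Mv₀² + Mgh = (5/6)Mv², so v² = v₀² + 2gh/(1+k).
v = √(2.38² + 2×9.81×1.11/1.667) = √18.73 ≈ 4.33 m/s.

v ≈ 4.33 m/s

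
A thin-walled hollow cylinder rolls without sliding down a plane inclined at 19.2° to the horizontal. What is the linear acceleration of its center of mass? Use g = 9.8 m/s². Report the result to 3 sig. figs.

a ≈ 1.61 m/s²

With I = MR², the ratio k = I/(MR²) is 1.
Newton's second law down the slope: Mg sinθ − f = Ma. The torque equation fR = Iα (with α = a/R) gives f = kMa.
Eliminating f: Mg sinθ = (1+k)Ma, so a = g sinθ/(1+k) = 9.8 × sin19.2° / 2 ≈ 1.61 m/s².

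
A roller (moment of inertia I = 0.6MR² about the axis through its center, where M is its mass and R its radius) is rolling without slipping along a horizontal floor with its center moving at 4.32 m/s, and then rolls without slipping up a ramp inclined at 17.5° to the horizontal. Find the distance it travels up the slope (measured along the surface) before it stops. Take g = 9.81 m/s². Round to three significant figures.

The moment of inertia is 0.6MR², giving k ≡ I/(MR²) = 0.6.
Since it rolls without slipping, ω = v/R and KE = ½Mv² + ½Iω² = ½(1+k)Mv² = (4/5)Mv².
Setting this equal to Mgh gives the vertical rise h = (1+k)v₀²/(2g) = 1.6×4.32²/(2×9.81) = 1.522 m.
The distance along the slope is d = h/sinθ = 1.522/sin17.5° ≈ 5.06 m.

d ≈ 5.06 m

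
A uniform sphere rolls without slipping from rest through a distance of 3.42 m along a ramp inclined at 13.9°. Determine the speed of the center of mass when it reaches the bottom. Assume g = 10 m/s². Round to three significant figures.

Here I = (2/5)MR², so the shape factor k = I/(MR²) = 0.4.
Rolling without slipping gives ω = v/R, so the total kinetic energy is ½Mv² + ½Iω² = ½(1+k)Mv² = (7/10)Mv².
The vertical drop is h = L sinθ = 3.42 × sin13.9° = 0.8216 m.
Energy conservation: Mgh = (7/10)Mv², so v = √(2gh/(1+k)) = √(2 × 10 × 0.8216 / 1.4) ≈ 3.43 m/s.

v ≈ 3.43 m/s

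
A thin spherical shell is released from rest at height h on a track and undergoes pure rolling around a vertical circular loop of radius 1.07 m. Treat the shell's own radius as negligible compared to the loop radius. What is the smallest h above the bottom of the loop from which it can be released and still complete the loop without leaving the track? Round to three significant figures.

Here I = (2/3)MR², so the shape factor k = I/(MR²) = 2/3.
At the top, contact is just lost when gravity alone supplies the centripetal force: Mg = Mv_top²/r, i.e. v_top² = gr.
With ω = v/R, the kinetic energy at speed v is ½(1+k)Mv² = (5/6)Mv².
Energy conservation from release (height h) to the top (height 2r): Mgh = Mg(2r) + (5/6)M·gr.
Thus h_min = 2r + (1+k)r/2 = r(2 + 1.667/2) = 1.07 × 2.833 ≈ 3.03 m.

h_min ≈ 3.03 m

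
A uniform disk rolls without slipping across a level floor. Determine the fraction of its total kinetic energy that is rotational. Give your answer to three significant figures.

For this body I = (1/2)MR², i.e. k = I/(MR²) = 0.5.
Since ω = v/R, the translational part is ½Mv² and the rotational part is ½I(v/R)² = ½kMv²; the total is ½(1+k)Mv².
The rotational fraction is therefore k/(1+k) = 0.5/1.5 ≈ 0.333.

fraction ≈ 0.333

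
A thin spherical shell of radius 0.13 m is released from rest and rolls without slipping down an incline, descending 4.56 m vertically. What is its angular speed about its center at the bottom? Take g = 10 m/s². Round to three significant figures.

ω ≈ 56.9 rad/s

Here I = (2/3)MR², so the shape factor k = I/(MR²) = 2/3.
Rolling without slipping gives ω = v/R, so the total kinetic energy is ½Mv² + ½Iω² = ½(1+k)Mv² = (5/6)Mv².
Energy conservation Mgh = ½(1+k)Mv² gives v = √(2gh/(1+k)) = √(2 × 10 × 4.56 / 1.667) = 7.397 m/s.
The angular speed follows from ω = v/R = 7.397/0.13 ≈ 56.9 rad/s.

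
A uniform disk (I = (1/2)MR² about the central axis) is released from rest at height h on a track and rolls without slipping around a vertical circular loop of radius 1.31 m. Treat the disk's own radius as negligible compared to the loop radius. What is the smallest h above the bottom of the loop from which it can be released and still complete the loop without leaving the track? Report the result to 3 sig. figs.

h_min ≈ 3.60 m

Here I = (1/2)MR², so the shape factor k = I/(MR²) = 0.5.
At the top of the loop, the minimum-contact condition is Mg = Mv_top²/r, so v_top² = gr.
With ω = v/R, the kinetic energy at speed v is ½(1+k)Mv² = (3/4)Mv².
Energy conservation from release (height h) to the top (height 2r): Mgh = Mg(2r) + (3/4)M·gr.
Thus h_min = 2r + (1+k)r/2 = r(2 + 1.5/2) = 1.31 × 2.75 ≈ 3.60 m.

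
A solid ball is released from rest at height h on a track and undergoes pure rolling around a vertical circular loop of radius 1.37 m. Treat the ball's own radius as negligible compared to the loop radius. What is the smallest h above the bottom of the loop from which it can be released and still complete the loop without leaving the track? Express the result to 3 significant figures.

h_min ≈ 3.70 m

Here I = (2/5)MR², so the shape factor k = I/(MR²) = 0.4.
At the top of the loop, the minimum-contact condition is Mg = Mv_top²/r, so v_top² = gr.
With ω = v/R, the kinetic energy at speed v is ½(1+k)Mv² = (7/10)Mv².
Energy conservation from release (height h) to the top (height 2r): Mgh = Mg(2r) + (7/10)M·gr.
Thus h_min = 2r + (1+k)r/2 = r(2 + 1.4/2) = 1.37 × 2.7 ≈ 3.70 m.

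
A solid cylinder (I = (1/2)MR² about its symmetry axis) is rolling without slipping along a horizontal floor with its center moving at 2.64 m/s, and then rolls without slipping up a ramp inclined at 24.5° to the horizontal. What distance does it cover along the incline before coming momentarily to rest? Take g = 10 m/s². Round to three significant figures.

With I = (1/2)MR², the ratio k = I/(MR²) is 0.5.
Rolling without slipping gives ω = v/R, so the total kinetic energy is ½Mv² + ½Iω² = ½(1+k)Mv² = (3/4)Mv².
Setting this equal to Mgh gives the vertical rise h = (1+k)v₀²/(2g) = 1.5×2.64²/(2×10) = 0.5227 m.
The distance along the slope is d = h/sinθ = 0.5227/sin24.5° ≈ 1.26 m.

d ≈ 1.26 m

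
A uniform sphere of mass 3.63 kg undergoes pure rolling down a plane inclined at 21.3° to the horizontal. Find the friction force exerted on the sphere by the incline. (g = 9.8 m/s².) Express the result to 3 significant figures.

f ≈ 3.69 N

Here I = (2/5)MR², so the shape factor k = I/(MR²) = 0.4.
Newton's second law down the slope: Mg sinθ − f = Ma. The torque equation fR = Iα (with α = a/R) gives f = kMa.
Combining, a = g sinθ/(1+k) and f = kMa = kMg sinθ/(1+k).
f = 0.4 × 3.63 × 9.8 × sin21.3° / 1.4 ≈ 3.69 N.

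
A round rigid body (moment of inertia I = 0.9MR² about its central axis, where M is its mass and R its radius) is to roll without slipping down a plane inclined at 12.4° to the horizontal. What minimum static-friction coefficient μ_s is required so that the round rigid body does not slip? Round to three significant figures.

With I = 0.9MR², the ratio k = I/(MR²) is 0.9.
Along the incline Mg sinθ − f = Ma, and torque about the center fR = Iα = kMR²(a/R) gives f = kMa.
These give a = g sinθ/(1+k) and the required friction f = kMg sinθ/(1+k).
With N = Mg cosθ, the no-slip condition f ≤ μN gives μ_min = f/N = k tanθ/(1+k).
μ_min = 0.9 × tan12.4° / 1.9 ≈ 0.104.

μ_min ≈ 0.104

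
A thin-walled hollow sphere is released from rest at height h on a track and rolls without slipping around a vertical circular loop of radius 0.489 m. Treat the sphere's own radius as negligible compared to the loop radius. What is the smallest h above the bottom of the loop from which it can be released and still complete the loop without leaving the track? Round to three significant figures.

h_min ≈ 1.39 m

For this body I = (2/3)MR², i.e. k = I/(MR²) = 2/3.
At the top of the loop, the minimum-contact condition is Mg = Mv_top²/r, so v_top² = gr.
With ω = v/R, the kinetic energy at speed v is ½(1+k)Mv² = (5/6)Mv².
Energy conservation from release (height h) to the top (height 2r): Mgh = Mg(2r) + (5/6)M·gr.
Thus h_min = 2r + (1+k)r/2 = r(2 + 1.667/2) = 0.489 × 2.833 ≈ 1.39 m.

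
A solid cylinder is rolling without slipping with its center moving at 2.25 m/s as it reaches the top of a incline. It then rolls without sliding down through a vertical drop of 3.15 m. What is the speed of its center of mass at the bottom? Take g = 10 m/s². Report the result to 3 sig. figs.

v ≈ 6.86 m/s

Here I = (1/2)MR², so the shape factor k = I/(MR²) = 0.5.
The rolling condition ω = v/R makes the rotational term ½I(v/R)² = ½kMv², so KE_total = ½(1+k)Mv² = (3/4)Mv².
Energy conservation: (3/4)Mv₀² + Mgh = (3/4)Mv², so v² = v₀² + 2gh/(1+k).
v = √(2.25² + 2×10×3.15/1.5) = √47.06 ≈ 6.86 m/s.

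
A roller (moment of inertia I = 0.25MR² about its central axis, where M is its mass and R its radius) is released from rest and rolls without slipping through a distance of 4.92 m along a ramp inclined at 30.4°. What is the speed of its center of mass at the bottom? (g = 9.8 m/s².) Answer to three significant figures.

For this body I = 0.25MR², i.e. k = I/(MR²) = 0.25.
Rolling without slipping gives ω = v/R, so the total kinetic energy is ½Mv² + ½Iω² = ½(1+k)Mv² = (5/8)Mv².
The vertical drop is h = L sinθ = 4.92 × sin30.4° = 2.49 m.
Energy conservation: Mgh = (5/8)Mv², so v = √(2gh/(1+k)) = √(2 × 9.8 × 2.49 / 1.25) ≈ 6.25 m/s.

v ≈ 6.25 m/s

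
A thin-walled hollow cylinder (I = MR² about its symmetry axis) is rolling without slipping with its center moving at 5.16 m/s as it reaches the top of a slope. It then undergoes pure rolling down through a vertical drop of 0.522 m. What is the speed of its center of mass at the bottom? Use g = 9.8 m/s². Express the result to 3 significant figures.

The moment of inertia is MR², giving k ≡ I/(MR²) = 1.
Pure rolling means v = ωR; then KE = ½Mv² + ½I(v/R)² = ½(1+k)Mv² = Mv².
Energy conservation: Mv₀² + Mgh = Mv², so v² = v₀² + 2gh/(1+k).
v = √(5.16² + 2×9.8×0.522/2) = √31.74 ≈ 5.63 m/s.

v ≈ 5.63 m/s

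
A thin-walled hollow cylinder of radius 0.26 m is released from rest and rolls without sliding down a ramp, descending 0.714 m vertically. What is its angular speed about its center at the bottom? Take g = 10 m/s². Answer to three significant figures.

With I = MR², the ratio k = I/(MR²) is 1.
Since it rolls without slipping, ω = v/R and KE = ½Mv² + ½Iω² = ½(1+k)Mv² = Mv².
Energy conservation Mgh = ½(1+k)Mv² gives v = √(2gh/(1+k)) = √(2 × 10 × 0.714 / 2) = 2.672 m/s.
The angular speed follows from ω = v/R = 2.672/0.26 ≈ 10.3 rad/s.

ω ≈ 10.3 rad/s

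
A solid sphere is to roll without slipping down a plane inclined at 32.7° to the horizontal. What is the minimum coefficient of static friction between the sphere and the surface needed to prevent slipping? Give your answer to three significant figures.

With I = (2/5)MR², the ratio k = I/(MR²) is 0.4.
Along the incline Mg sinθ − f = Ma, and torque about the center fR = Iα = kMR²(a/R) gives f = kMa.
These give a = g sinθ/(1+k) and the required friction f = kMg sinθ/(1+k).
With N = Mg cosθ, the no-slip condition f ≤ μN gives μ_min = f/N = k tanθ/(1+k).
μ_min = 0.4 × tan32.7° / 1.4 ≈ 0.183.

μ_min ≈ 0.183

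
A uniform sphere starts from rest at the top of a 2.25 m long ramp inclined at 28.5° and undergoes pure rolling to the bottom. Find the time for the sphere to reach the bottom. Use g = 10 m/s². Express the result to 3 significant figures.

t ≈ 1.15 s

Here I = (2/5)MR², so the shape factor k = I/(MR²) = 0.4.
Along the incline Mg sinθ − f = Ma, and torque about the center fR = Iα = kMR²(a/R) gives f = kMa.
Hence a = g sinθ/(1+k) = 10×sin28.5°/1.4 = 3.408 m/s².
With constant a from rest, t = √(2L/a) = √(2·2.25/3.408) ≈ 1.15 s.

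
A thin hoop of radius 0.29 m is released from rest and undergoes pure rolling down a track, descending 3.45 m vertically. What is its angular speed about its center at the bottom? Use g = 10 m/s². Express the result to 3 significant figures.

ω ≈ 20.3 rad/s

Here I = MR², so the shape factor k = I/(MR²) = 1.
Since it rolls without slipping, ω = v/R and KE = ½Mv² + ½Iω² = ½(1+k)Mv² = Mv².
Energy conservation Mgh = ½(1+k)Mv² gives v = √(2gh/(1+k)) = √(2 × 10 × 3.45 / 2) = 5.874 m/s.
Then ω = v/R = 5.874 / 0.29 ≈ 20.3 rad/s.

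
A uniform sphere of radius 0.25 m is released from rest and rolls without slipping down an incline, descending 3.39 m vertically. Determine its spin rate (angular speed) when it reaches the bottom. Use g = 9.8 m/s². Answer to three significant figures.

With I = (2/5)MR², the ratio k = I/(MR²) is 0.4.
Rolling without slipping gives ω = v/R, so the total kinetic energy is ½Mv² + ½Iω² = ½(1+k)Mv² = (7/10)Mv².
Energy conservation Mgh = ½(1+k)Mv² gives v = √(2gh/(1+k)) = √(2 × 9.8 × 3.39 / 1.4) = 6.889 m/s.
Then ω = v/R = 6.889 / 0.25 ≈ 27.6 rad/s.

ω ≈ 27.6 rad/s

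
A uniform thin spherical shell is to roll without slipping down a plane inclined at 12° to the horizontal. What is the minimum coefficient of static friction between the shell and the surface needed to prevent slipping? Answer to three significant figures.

μ_min ≈ 0.0850

For this body I = (2/3)MR², i.e. k = I/(MR²) = 2/3.
Along the incline Mg sinθ − f = Ma, and torque about the center fR = Iα = kMR²(a/R) gives f = kMa.
These give a = g sinθ/(1+k) and the required friction f = kMg sinθ/(1+k).
With N = Mg cosθ, the no-slip condition f ≤ μN gives μ_min = f/N = k tanθ/(1+k).
μ_min = (2/3) × tan12° / 1.667 ≈ 0.0850.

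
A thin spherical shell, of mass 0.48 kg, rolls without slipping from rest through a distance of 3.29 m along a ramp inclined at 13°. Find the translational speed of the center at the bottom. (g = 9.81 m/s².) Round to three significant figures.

With I = (2/3)MR², the ratio k = I/(MR²) is 2/3.
Rolling without slipping gives ω = v/R, so the total kinetic energy is ½Mv² + ½Iω² = ½(1+k)Mv² = (5/6)Mv².
The vertical drop is h = L sinθ = 3.29 × sin13° = 0.7401 m.
Energy conservation: Mgh = (5/6)Mv², so v = √(2gh/(1+k)) = √(2 × 9.81 × 0.7401 / 1.667) ≈ 2.95 m/s.

v ≈ 2.95 m/s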